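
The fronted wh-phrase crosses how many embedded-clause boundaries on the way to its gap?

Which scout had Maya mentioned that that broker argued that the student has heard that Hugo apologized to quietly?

3

"which scout" is extracted from the PP object of "apologized".
Boundaries crossed, outermost first: [that], [that], [that] — 3 in total.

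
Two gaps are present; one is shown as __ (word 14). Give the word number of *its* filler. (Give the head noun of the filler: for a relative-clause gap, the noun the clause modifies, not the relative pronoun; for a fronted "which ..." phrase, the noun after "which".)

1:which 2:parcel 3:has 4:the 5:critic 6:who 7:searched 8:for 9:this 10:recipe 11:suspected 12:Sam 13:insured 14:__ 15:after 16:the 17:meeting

The marked gap is the direct object of "insured".
Its filler is the fronted wh-phrase "which parcel", at word 2.
(The other dependency links word 5 to a gap after word 6.)

2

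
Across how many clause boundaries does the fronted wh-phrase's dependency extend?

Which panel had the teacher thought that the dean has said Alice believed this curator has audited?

"which panel" is extracted from the object of "audited".
Boundaries crossed, outermost first: [that], [Ø], [Ø] — 3 in total.

3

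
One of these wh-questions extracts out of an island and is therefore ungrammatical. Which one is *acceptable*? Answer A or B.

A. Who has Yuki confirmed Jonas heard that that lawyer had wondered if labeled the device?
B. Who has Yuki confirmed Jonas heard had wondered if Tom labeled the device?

B

In A, the wh-phrase is extracted from inside a wh-island (introduced by "if"), which blocks movement.
In B, the extraction path crosses only that-complement boundaries, which are transparent.
So B is grammatical.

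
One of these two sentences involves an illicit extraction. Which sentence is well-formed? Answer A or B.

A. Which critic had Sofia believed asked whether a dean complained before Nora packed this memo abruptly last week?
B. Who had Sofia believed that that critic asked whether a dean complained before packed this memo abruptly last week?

A

In B, the wh-phrase is extracted from inside a wh-island (introduced by "whether"), which blocks movement.
In A, the extraction path crosses only that-complement boundaries, which are transparent.
So A is grammatical.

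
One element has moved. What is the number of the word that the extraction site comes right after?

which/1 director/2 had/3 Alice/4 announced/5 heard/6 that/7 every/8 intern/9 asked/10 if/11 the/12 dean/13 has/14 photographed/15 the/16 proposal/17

The displaced element is "which director" (word 2).
It is linked across 1 clause boundary (Ø).
It functions as the subject of "heard", so the gap sits immediately after word 5 ("announced").
Base order: Alice had announced that which director heard that every intern asked if the dean has photographed the proposal.

5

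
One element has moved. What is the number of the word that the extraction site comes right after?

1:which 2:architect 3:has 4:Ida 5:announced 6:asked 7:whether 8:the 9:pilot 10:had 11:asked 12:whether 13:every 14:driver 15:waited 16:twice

5

The displaced element is "which architect" (word 2).
It is linked across 1 clause boundary (Ø).
It functions as the subject of "asked", so the gap sits immediately after word 5 ("announced").
Base order: Ida has announced that which architect asked whether the pilot had asked whether every driver waited twice.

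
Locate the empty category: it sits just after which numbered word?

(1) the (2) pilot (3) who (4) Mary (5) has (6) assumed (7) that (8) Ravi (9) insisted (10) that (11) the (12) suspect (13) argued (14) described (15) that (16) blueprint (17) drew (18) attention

The displaced element is "the pilot" (word 2).
It is linked across 3 clause boundaries (that → that → Ø).
It functions as the subject of "described", so the gap sits immediately after word 13 ("argued").
Base order: Mary has assumed that Ravi insisted that the suspect argued that the pilot described that blueprint.

13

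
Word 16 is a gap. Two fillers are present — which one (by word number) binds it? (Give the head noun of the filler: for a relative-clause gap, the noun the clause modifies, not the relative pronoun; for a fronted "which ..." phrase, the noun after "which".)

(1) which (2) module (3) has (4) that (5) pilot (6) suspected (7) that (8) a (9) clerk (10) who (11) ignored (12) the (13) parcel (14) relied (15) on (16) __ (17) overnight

The marked gap is the object of the preposition "on" of "relied".
Its filler is the fronted wh-phrase "which module", at word 2.
(The other dependency links word 9 to a gap after word 10.)

2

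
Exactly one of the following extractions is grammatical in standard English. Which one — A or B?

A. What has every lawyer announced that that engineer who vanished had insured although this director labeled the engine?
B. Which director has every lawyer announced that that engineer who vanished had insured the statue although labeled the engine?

In B, the wh-phrase is extracted from inside an adjunct island (introduced by "although"), which blocks movement.
In A, the extraction path crosses only that-complement boundaries, which are transparent.
So A is grammatical.

A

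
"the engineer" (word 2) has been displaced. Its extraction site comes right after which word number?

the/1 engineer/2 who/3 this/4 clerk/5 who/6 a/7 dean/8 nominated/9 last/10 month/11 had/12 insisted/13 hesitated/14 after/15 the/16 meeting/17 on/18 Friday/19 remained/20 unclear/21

The displaced element is "the engineer" (word 2).
It is linked across 1 clause boundary (Ø).
It functions as the subject of "hesitated", so the gap sits immediately after word 13 ("insisted").
Base order: This clerk who a dean nominated last month had insisted the engineer hesitated after the meeting on Friday.

13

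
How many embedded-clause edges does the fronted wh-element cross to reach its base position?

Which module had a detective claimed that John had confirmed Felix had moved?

"which module" is extracted from the object of "moved".
Boundaries crossed, outermost first: [that], [Ø] — 2 in total.

2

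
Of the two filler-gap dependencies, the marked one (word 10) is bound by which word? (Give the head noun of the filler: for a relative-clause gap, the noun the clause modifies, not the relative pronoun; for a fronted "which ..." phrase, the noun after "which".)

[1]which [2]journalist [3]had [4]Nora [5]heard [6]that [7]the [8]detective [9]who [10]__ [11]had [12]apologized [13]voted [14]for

The marked gap is inside the relative clause, the subject of "apologized".
Its filler is the head noun "detective" (via "who"), at word 8.
(The other dependency links word 2 to a gap after word 14.)

8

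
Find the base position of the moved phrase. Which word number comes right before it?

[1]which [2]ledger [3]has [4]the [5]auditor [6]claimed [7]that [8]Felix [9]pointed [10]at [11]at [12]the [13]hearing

The displaced element is "which ledger" (word 2).
It is linked across 1 clause boundary (that).
It functions as the object of the preposition "at" of "pointed", so the gap sits immediately after word 10 ("at").
Base order: The auditor has claimed that Felix pointed at which ledger at the hearing.

10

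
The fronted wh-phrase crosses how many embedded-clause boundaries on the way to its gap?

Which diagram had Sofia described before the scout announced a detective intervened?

0

"which diagram" originates inside the matrix clause — no clause boundary is crossed.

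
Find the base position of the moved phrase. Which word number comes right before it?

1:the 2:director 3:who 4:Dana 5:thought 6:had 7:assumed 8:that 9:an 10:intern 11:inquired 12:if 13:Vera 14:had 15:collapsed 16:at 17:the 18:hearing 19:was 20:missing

The displaced element is "the director" (word 2).
It is linked across 1 clause boundary (Ø).
It functions as the subject of "assumed", so the gap sits immediately after word 5 ("thought").
Base order: Dana thought that the director had assumed that an intern inquired if Vera had collapsed at the hearing.

5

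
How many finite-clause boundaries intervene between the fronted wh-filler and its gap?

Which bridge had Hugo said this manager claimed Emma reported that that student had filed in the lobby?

3

"which bridge" is extracted from the object of "filed".
Boundaries crossed, outermost first: [Ø], [Ø], [that] — 3 in total.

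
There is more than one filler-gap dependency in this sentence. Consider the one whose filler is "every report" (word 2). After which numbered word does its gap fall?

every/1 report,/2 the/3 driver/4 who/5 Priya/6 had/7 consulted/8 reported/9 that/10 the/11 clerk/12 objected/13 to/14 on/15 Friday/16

14

The displaced element is "every report" (word 2).
It is linked across 1 clause boundary (that).
It functions as the object of the preposition "to" of "objected", so the gap sits immediately after word 14 ("to").
Base order: The driver who Priya had consulted reported that the clerk objected to every report on Friday.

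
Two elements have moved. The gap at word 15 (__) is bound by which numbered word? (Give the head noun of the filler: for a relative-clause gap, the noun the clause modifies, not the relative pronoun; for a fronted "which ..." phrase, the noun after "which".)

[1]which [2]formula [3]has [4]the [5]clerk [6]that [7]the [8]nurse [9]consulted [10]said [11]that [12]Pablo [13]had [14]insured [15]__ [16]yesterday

The marked gap is the direct object of "insured".
Its filler is the fronted wh-phrase "which formula", at word 2.
(The other dependency links word 5 to a gap after word 9.)

2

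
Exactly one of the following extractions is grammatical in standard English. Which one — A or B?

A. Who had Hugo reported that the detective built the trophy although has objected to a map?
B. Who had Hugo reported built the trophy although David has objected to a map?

B

In A, the wh-phrase is extracted from inside an adjunct island (introduced by "although"), which blocks movement.
In B, the extraction path crosses only that-complement boundaries, which are transparent.
So B is grammatical.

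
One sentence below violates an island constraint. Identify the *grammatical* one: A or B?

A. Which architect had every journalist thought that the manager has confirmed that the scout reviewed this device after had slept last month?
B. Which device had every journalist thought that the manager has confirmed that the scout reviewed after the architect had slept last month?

In A, the wh-phrase is extracted from inside an adjunct island (introduced by "after"), which blocks movement.
In B, the extraction path crosses only that-complement boundaries, which are transparent.
So B is grammatical.

B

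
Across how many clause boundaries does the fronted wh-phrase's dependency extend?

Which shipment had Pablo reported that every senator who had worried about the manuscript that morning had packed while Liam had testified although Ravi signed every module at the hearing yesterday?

"which shipment" is extracted from the object of "packed".
Boundaries crossed, outermost first: [that] — 1 in total.

1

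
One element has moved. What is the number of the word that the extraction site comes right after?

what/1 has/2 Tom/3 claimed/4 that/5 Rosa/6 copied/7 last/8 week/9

The displaced element is "what" (word 1).
It is linked across 1 clause boundary (that).
It functions as the direct object of "copied", so the gap sits immediately after word 7 ("copied").
Base order: Tom has claimed that Rosa copied what last week.

7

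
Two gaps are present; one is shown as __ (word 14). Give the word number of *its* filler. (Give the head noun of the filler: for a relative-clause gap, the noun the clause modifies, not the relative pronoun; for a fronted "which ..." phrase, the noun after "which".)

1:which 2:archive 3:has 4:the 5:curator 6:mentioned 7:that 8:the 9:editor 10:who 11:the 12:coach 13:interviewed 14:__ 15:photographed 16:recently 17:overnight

The marked gap is inside the relative clause, the direct object of "interviewed".
Its filler is the head noun "editor" (via "who"), at word 9.
(The other dependency links word 2 to a gap after word 15.)

9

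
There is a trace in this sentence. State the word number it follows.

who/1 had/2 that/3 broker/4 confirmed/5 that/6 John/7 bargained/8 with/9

The displaced element is "who" (word 1).
It is linked across 1 clause boundary (that).
It functions as the object of the preposition "with" of "bargained", so the gap sits immediately after word 9 ("with").
Base order: That broker had confirmed that John bargained with who.

9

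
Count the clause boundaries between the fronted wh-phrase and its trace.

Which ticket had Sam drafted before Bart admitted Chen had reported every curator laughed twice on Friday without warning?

0

"which ticket" originates inside the matrix clause — no clause boundary is crossed.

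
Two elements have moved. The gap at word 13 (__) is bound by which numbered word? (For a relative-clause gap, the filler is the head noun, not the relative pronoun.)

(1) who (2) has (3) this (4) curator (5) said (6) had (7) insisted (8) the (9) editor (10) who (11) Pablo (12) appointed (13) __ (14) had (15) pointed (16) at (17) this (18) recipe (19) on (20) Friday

The marked gap is inside the relative clause, the direct object of "appointed".
Its filler is the head noun "editor" (via "who"), at word 9.
(The other dependency links word 1 to a gap after word 5.)

9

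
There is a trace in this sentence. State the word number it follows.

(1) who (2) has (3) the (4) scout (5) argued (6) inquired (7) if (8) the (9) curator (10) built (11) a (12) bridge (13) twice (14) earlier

5

The displaced element is "who" (word 1).
It is linked across 1 clause boundary (Ø).
It functions as the subject of "inquired", so the gap sits immediately after word 5 ("argued").
Base order: The scout has argued that who inquired if the curator built a bridge twice earlier.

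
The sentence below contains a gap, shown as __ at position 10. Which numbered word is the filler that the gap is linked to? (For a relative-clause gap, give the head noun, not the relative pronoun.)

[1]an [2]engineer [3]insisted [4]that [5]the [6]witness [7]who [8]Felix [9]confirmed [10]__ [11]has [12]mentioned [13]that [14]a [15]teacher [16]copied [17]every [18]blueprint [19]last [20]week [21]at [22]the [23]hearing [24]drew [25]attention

6

The gap at 10 is the subject of "mentioned", inside a relative clause.
The relative pronoun is "who" (word 7); it is bound by the head noun immediately before it.
Its filler is the head noun "witness", at word 6.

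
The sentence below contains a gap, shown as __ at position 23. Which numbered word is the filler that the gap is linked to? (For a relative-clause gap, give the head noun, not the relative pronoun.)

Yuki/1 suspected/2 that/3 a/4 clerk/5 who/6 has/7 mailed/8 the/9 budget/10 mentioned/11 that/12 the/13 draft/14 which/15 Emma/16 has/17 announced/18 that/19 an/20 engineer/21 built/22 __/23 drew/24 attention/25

The gap at 23 is the object of "built", inside a relative clause.
The relative pronoun is "which" (word 15); it is bound by the head noun immediately before it.
Its filler is the head noun "draft", at word 14.

14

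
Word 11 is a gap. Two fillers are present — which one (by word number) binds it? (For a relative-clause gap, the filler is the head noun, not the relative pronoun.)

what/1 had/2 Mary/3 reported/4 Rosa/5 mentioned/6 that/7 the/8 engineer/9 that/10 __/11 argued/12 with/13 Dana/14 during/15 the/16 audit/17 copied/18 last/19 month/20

The marked gap is inside the relative clause, the subject of "argued".
Its filler is the head noun "engineer" (via "that"), at word 9.
(The other dependency links word 1 to a gap after word 18.)

9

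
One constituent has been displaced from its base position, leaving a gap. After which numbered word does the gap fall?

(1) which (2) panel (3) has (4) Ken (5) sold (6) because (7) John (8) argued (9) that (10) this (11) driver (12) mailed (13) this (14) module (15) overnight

The displaced element is "which panel" (word 2).
It functions as the direct object of "sold", so the gap sits immediately after word 5 ("sold").
Base order: Ken has sold which panel because John argued that this driver mailed this module overnight.

5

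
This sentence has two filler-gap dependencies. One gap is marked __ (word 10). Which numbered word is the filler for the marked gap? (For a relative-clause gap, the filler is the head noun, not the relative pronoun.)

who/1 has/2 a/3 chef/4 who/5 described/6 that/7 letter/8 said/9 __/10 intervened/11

The marked gap is the subject of "intervened".
Its filler is the fronted wh-phrase "who", at word 1.
(The other dependency links word 4 to a gap after word 5.)

1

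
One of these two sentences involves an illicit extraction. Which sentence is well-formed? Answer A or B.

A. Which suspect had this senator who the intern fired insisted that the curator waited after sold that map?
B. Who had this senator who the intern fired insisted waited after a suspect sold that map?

B

In A, the wh-phrase is extracted from inside an adjunct island (introduced by "after"), which blocks movement.
In B, the extraction path crosses only that-complement boundaries, which are transparent.
So B is grammatical.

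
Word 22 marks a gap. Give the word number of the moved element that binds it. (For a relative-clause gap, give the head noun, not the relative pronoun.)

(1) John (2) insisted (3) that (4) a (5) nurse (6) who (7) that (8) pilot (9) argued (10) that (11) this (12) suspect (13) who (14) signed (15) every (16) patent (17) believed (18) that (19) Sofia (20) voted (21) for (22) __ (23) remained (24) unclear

5

The gap at 22 is the prepositional object of "voted", inside a relative clause.
The relative pronoun is "who" (word 6); it is bound by the head noun immediately before it.
Its filler is the head noun "nurse", at word 5.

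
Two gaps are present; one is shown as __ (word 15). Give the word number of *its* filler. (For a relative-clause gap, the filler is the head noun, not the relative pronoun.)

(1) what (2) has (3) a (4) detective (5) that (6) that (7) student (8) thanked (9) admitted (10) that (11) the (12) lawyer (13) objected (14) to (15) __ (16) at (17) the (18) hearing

The marked gap is the object of the preposition "to" of "objected".
Its filler is the fronted wh-phrase "what", at word 1.
(The other dependency links word 4 to a gap after word 8.)

1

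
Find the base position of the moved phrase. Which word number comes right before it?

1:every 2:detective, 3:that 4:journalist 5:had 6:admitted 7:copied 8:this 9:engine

The displaced element is "every detective" (word 2).
It is linked across 1 clause boundary (Ø).
It functions as the subject of "copied", so the gap sits immediately after word 6 ("admitted").
Base order: That journalist had admitted that every detective copied this engine.

6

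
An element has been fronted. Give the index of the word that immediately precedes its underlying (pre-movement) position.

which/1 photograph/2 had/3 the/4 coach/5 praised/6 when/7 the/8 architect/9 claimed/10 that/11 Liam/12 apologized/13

6

The displaced element is "which photograph" (word 2).
It functions as the direct object of "praised", so the gap sits immediately after word 6 ("praised").
Base order: The coach had praised which photograph when the architect claimed that Liam apologized.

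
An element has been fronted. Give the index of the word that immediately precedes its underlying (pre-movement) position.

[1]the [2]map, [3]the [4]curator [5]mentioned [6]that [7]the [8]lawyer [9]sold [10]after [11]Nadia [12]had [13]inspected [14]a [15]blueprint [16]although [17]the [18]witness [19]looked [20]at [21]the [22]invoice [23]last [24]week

9

The displaced element is "the map" (word 2).
It is linked across 1 clause boundary (that).
It functions as the direct object of "sold", so the gap sits immediately after word 9 ("sold").
Base order: The curator mentioned that the lawyer sold the map after Nadia had inspected a blueprint although the witness looked at the invoice last week.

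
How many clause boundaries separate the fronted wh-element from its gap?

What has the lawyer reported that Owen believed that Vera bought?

"what" is extracted from the object of "bought".
Boundaries crossed, outermost first: [that], [that] — 2 in total.

2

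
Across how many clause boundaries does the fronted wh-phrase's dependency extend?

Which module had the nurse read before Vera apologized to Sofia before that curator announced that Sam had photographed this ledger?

"which module" originates inside the matrix clause — no clause boundary is crossed.

0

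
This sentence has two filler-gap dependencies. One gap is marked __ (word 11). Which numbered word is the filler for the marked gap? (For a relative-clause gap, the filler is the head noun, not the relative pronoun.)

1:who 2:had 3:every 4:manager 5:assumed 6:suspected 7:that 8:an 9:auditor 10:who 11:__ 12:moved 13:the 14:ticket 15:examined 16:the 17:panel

The marked gap is inside the relative clause, the subject of "moved".
Its filler is the head noun "auditor" (via "who"), at word 9.
(The other dependency links word 1 to a gap after word 5.)

9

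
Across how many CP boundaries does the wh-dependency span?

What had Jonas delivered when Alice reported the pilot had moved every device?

0

"what" originates inside the matrix clause — no clause boundary is crossed.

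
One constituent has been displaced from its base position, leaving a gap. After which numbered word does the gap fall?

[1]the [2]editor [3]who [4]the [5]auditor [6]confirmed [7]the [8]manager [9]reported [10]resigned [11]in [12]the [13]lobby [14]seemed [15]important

The displaced element is "the editor" (word 2).
It is linked across 2 clause boundaries (Ø → Ø).
It functions as the subject of "resigned", so the gap sits immediately after word 9 ("reported").
Base order: The auditor confirmed the manager reported the editor resigned in the lobby.

9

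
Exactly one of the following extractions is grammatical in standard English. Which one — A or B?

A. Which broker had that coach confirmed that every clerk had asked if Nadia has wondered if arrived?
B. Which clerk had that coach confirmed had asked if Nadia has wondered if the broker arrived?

B

In A, the wh-phrase is extracted from inside a wh-island (introduced by "if"), which blocks movement.
In B, the extraction path crosses only that-complement boundaries, which are transparent.
So B is grammatical.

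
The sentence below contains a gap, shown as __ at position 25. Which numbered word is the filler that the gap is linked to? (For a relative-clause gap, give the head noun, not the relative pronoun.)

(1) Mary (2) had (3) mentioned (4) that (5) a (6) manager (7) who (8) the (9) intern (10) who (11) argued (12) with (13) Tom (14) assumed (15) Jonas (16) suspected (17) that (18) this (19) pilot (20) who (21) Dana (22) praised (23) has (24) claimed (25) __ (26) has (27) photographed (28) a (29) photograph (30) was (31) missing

The gap at 25 is the subject of "photographed", inside a relative clause.
The relative pronoun is "who" (word 7); it is bound by the head noun immediately before it.
Its filler is the head noun "manager", at word 6.

6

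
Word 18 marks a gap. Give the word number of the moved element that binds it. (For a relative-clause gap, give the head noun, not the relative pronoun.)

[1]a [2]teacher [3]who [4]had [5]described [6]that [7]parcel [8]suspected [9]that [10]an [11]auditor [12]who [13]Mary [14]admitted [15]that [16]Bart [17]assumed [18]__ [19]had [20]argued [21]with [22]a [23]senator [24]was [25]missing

11

The gap at 18 is the subject of "argued", inside a relative clause.
The relative pronoun is "who" (word 12); it is bound by the head noun immediately before it.
Its filler is the head noun "auditor", at word 11.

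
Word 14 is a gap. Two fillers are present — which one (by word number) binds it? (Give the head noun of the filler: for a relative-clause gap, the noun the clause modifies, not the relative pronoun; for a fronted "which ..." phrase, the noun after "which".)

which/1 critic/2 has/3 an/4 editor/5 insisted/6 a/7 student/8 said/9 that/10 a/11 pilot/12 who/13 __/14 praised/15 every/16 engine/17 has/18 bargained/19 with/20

The marked gap is inside the relative clause, the subject of "praised".
Its filler is the head noun "pilot" (via "who"), at word 12.
(The other dependency links word 2 to a gap after word 20.)

12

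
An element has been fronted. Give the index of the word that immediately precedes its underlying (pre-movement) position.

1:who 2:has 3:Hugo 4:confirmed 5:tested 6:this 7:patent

4

The displaced element is "who" (word 1).
It is linked across 1 clause boundary (Ø).
It functions as the subject of "tested", so the gap sits immediately after word 4 ("confirmed").
Base order: Hugo has confirmed who tested this patent.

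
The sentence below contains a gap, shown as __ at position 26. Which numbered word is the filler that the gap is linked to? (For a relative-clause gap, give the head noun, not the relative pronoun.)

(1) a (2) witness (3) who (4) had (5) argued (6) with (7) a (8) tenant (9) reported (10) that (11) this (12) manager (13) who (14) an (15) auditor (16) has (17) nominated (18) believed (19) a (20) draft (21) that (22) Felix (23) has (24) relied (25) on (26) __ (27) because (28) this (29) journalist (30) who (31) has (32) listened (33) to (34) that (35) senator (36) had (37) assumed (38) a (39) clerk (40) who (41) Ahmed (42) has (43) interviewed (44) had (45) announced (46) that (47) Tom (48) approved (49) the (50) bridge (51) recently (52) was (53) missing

20

The gap at 26 is the prepositional object of "relied", inside a relative clause.
The relative pronoun is "that" (word 21); it is bound by the head noun immediately before it.
Its filler is the head noun "draft", at word 20.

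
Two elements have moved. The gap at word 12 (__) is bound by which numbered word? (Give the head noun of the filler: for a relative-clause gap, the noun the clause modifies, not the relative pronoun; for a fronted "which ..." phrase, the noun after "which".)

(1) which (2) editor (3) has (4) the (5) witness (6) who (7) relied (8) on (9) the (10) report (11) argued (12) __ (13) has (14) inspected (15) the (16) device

The marked gap is the subject of "inspected".
Its filler is the fronted wh-phrase "which editor", at word 2.
(The other dependency links word 5 to a gap after word 6.)

2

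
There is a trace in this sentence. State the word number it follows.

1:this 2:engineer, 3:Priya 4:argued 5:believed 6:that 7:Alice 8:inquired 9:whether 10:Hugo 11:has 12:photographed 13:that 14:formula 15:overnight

4

The displaced element is "this engineer" (word 2).
It is linked across 1 clause boundary (Ø).
It functions as the subject of "believed", so the gap sits immediately after word 4 ("argued").
Base order: Priya argued that this engineer believed that Alice inquired whether Hugo has photographed that formula overnight.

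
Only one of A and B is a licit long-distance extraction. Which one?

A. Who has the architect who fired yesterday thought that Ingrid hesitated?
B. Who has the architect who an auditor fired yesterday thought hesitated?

B

In A, the wh-phrase is extracted from inside a complex-NP island (relative clause) (introduced by "who"), which blocks movement.
In B, the extraction path crosses only that-complement boundaries, which are transparent.
So B is grammatical.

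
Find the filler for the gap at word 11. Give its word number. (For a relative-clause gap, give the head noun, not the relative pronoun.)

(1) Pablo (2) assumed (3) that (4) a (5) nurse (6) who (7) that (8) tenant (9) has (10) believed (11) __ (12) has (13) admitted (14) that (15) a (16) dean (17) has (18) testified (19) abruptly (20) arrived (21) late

5

The gap at 11 is the subject of "admitted", inside a relative clause.
The relative pronoun is "who" (word 6); it is bound by the head noun immediately before it.
Its filler is the head noun "nurse", at word 5.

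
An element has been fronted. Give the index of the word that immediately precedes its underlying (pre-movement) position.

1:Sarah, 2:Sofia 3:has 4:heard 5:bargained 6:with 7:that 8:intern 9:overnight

The displaced element is "Sarah" (word 1).
It is linked across 1 clause boundary (Ø).
It functions as the subject of "bargained", so the gap sits immediately after word 4 ("heard").
Base order: Sofia has heard Sarah bargained with that intern overnight.

4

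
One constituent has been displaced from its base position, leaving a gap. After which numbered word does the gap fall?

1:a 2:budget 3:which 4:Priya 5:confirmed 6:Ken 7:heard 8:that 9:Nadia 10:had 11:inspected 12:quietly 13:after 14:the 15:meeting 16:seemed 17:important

11

The displaced element is "a budget" (word 2).
It is linked across 2 clause boundaries (Ø → that).
It functions as the direct object of "inspected", so the gap sits immediately after word 11 ("inspected").
Base order: Priya confirmed Ken heard that Nadia had inspected a budget quietly after the meeting.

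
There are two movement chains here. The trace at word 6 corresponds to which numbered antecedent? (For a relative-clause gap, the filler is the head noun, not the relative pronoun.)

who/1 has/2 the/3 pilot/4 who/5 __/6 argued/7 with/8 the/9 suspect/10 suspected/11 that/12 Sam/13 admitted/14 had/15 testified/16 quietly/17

4

The marked gap is inside the relative clause, the subject of "argued".
Its filler is the head noun "pilot" (via "who"), at word 4.
(The other dependency links word 1 to a gap after word 14.)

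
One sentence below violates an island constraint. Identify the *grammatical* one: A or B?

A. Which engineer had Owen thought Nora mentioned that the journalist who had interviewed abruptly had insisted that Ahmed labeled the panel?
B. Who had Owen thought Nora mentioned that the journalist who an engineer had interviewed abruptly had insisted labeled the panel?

In A, the wh-phrase is extracted from inside a complex-NP island (relative clause) (introduced by "who"), which blocks movement.
In B, the extraction path crosses only that-complement boundaries, which are transparent.
So B is grammatical.

B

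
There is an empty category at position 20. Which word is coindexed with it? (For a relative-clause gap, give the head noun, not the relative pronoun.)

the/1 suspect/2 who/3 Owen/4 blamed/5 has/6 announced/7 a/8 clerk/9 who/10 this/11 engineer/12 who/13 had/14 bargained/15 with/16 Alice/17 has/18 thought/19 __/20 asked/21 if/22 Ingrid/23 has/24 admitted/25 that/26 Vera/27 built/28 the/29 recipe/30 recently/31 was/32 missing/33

9

The gap at 20 is the subject of "asked", inside a relative clause.
The relative pronoun is "who" (word 10); it is bound by the head noun immediately before it.
Its filler is the head noun "clerk", at word 9.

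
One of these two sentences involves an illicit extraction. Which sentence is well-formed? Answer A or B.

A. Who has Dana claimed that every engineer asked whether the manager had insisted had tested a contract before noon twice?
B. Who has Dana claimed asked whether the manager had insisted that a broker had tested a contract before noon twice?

B

In A, the wh-phrase is extracted from inside a wh-island (introduced by "whether"), which blocks movement.
In B, the extraction path crosses only that-complement boundaries, which are transparent.
So B is grammatical.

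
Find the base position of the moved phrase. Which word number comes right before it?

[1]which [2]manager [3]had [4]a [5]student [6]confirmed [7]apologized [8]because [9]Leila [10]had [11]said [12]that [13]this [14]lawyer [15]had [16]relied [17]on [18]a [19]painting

6

The displaced element is "which manager" (word 2).
It is linked across 1 clause boundary (Ø).
It functions as the subject of "apologized", so the gap sits immediately after word 6 ("confirmed").
Base order: A student had confirmed that which manager apologized because Leila had said that this lawyer had relied on a painting.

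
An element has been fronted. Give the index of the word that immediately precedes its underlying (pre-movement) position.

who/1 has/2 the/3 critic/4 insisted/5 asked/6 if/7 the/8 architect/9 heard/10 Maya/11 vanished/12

5

The displaced element is "who" (word 1).
It is linked across 1 clause boundary (Ø).
It functions as the subject of "asked", so the gap sits immediately after word 5 ("insisted").
Base order: The critic has insisted that who asked if the architect heard Maya vanished.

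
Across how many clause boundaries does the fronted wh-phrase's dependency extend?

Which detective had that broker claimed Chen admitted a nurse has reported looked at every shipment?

"which detective" is extracted from the subject of "looked".
Boundaries crossed, outermost first: [Ø], [Ø], [Ø] — 3 in total.

3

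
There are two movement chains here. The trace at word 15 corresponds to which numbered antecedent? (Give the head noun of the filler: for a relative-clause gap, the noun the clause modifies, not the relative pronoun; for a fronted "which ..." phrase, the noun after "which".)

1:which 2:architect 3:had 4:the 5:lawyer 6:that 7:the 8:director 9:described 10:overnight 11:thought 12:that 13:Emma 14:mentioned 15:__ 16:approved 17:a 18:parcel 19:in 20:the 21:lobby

The marked gap is the subject of "approved".
Its filler is the fronted wh-phrase "which architect", at word 2.
(The other dependency links word 5 to a gap after word 9.)

2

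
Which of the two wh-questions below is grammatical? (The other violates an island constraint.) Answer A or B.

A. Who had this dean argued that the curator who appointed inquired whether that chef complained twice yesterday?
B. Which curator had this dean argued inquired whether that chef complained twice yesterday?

B

In A, the wh-phrase is extracted from inside a complex-NP island (relative clause) (introduced by "who"), which blocks movement.
In B, the extraction path crosses only that-complement boundaries, which are transparent.
So B is grammatical.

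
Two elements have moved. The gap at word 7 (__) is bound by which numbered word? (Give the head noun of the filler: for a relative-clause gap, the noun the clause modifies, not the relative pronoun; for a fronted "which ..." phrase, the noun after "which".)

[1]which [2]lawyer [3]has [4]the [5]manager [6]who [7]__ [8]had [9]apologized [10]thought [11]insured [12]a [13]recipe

5

The marked gap is inside the relative clause, the subject of "apologized".
Its filler is the head noun "manager" (via "who"), at word 5.
(The other dependency links word 2 to a gap after word 10.)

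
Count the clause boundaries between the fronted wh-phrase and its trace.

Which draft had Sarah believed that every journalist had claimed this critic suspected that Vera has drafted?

"which draft" is extracted from the object of "drafted".
Boundaries crossed, outermost first: [that], [Ø], [that] — 3 in total.

3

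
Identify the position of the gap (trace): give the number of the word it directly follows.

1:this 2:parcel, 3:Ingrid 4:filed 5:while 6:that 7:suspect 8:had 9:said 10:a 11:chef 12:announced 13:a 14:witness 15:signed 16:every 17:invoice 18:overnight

4

The displaced element is "this parcel" (word 2).
It functions as the direct object of "filed", so the gap sits immediately after word 4 ("filed").
Base order: Ingrid filed this parcel while that suspect had said a chef announced a witness signed every invoice overnight.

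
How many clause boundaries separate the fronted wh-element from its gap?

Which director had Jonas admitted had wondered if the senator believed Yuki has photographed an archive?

"which director" is extracted from the subject of "wondered".
Boundaries crossed, outermost first: [Ø] — 1 in total.

1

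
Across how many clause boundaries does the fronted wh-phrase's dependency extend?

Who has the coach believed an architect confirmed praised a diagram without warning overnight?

"who" is extracted from the subject of "praised".
Boundaries crossed, outermost first: [Ø], [Ø] — 2 in total.

2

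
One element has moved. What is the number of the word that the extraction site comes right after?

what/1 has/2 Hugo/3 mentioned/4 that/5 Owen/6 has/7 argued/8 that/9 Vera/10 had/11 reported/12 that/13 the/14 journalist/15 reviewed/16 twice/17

The displaced element is "what" (word 1).
It is linked across 3 clause boundaries (that → that → that).
It functions as the direct object of "reviewed", so the gap sits immediately after word 16 ("reviewed").
Base order: Hugo has mentioned that Owen has argued that Vera had reported that the journalist reviewed what twice.

16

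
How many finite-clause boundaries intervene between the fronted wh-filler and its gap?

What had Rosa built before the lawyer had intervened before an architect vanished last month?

0

"what" originates inside the matrix clause — no clause boundary is crossed.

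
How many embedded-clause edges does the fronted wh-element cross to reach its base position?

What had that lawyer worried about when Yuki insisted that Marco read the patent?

"what" originates inside the matrix clause — no clause boundary is crossed.

0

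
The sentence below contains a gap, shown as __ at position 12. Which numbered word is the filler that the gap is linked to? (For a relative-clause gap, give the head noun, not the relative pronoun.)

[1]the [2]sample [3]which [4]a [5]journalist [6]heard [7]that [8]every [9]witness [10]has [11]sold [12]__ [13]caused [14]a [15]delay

The gap at 12 is the object of "sold", inside a relative clause.
The relative pronoun is "which" (word 3); it is bound by the head noun immediately before it.
Its filler is the head noun "sample", at word 2.

2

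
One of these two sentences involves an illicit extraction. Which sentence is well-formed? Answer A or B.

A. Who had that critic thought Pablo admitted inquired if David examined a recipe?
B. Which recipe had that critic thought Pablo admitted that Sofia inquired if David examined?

In B, the wh-phrase is extracted from inside a wh-island (introduced by "if"), which blocks movement.
In A, the extraction path crosses only that-complement boundaries, which are transparent.
So A is grammatical.

A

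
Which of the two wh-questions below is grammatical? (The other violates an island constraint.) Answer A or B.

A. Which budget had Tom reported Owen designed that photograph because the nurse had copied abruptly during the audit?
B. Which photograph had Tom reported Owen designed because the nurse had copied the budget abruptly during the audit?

In A, the wh-phrase is extracted from inside an adjunct island (introduced by "because"), which blocks movement.
In B, the extraction path crosses only that-complement boundaries, which are transparent.
So B is grammatical.

B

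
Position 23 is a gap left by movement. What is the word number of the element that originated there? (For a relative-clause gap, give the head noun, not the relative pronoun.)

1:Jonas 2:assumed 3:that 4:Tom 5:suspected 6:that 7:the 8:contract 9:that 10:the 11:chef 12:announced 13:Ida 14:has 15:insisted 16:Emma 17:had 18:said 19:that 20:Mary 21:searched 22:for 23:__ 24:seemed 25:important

8

The gap at 23 is the prepositional object of "searched", inside a relative clause.
The relative pronoun is "that" (word 9); it is bound by the head noun immediately before it.
Its filler is the head noun "contract", at word 8.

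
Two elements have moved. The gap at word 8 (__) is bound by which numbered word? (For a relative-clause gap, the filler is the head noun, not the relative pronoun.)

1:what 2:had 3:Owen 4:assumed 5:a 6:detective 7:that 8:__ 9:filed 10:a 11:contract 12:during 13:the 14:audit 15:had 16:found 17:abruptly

6

The marked gap is inside the relative clause, the subject of "filed".
Its filler is the head noun "detective" (via "that"), at word 6.
(The other dependency links word 1 to a gap after word 16.)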